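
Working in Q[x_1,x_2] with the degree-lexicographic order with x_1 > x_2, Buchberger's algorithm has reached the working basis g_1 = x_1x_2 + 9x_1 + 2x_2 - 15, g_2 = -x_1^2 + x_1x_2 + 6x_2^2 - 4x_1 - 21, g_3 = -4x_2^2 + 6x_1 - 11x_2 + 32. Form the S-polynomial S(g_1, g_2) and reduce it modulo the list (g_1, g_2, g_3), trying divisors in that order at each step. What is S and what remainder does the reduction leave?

S(g_1, g_2) = x_1x_2^2 + 6x_2^3 + 9x_1^2 - 2x_1x_2 - 15x_1 - 21x_2; remainder on division = -243/4x_1 - 557/8x_2 + 200.

lcm(LM(g_1), LM(g_2)) = x_1^2x_2.
S = (lcm/LT(g_1))·g_1 − (lcm/LT(g_2))·g_2 = x_1x_2^2 + 6x_2^3 + 9x_1^2 - 2x_1x_2 - 15x_1 - 21x_2.
Reduce S modulo (g_1, g_2, g_3) in that order:
  leading term x_1x_2^2: subtract (x_2)·g_1 from x_1x_2^2 + 6x_2^3 + 9x_1^2 - 2x_1x_2 - 15x_1 - 21x_2 → 6x_2^3 + 9x_1^2 - 11x_1x_2 - 2x_2^2 - 15x_1 - 6x_2
  leading term x_2^3: subtract (-3/2x_2)·g_3 from 6x_2^3 + 9x_1^2 - 11x_1x_2 - 2x_2^2 - 15x_1 - 6x_2 → 9x_1^2 - 2x_1x_2 - 37/2x_2^2 - 15x_1 + 42x_2
  leading term x_1^2: subtract (-9)·g_2 from 9x_1^2 - 2x_1x_2 - 37/2x_2^2 - 15x_1 + 42x_2 → 7x_1x_2 + 71/2x_2^2 - 51x_1 + 42x_2 - 189
  leading term x_1x_2: subtract (7)·g_1 from 7x_1x_2 + 71/2x_2^2 - 51x_1 + 42x_2 - 189 → 71/2x_2^2 - 114x_1 + 28x_2 - 84
  leading term x_2^2: subtract (-71/8)·g_3 from 71/2x_2^2 - 114x_1 + 28x_2 - 84 → -243/4x_1 - 557/8x_2 + 200
  leading term x_1: no divisor's leading term divides it; move -243/4x_1 to the remainder.
  leading term x_2: no divisor's leading term divides it; move -557/8x_2 to the remainder.
  leading term 1: no divisor's leading term divides it; move 200 to the remainder.
The remainder -243/4x_1 - 557/8x_2 + 200 is nonzero, so it would be added as the next basis element.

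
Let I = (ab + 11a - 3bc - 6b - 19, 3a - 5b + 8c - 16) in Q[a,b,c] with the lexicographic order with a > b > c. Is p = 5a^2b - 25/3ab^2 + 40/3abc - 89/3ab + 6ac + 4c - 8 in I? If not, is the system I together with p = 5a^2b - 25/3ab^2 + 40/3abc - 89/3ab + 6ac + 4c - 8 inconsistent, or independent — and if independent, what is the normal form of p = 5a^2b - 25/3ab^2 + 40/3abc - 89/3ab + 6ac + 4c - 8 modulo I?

First compute the reduced Gröbner basis of I by Buchberger's algorithm.
f_1 = ab + 11a - 3bc - 6b - 19, LT = ab.
f_2 = 3a - 5b + 8c - 16, LT = a.

S(f_1,f_2): lcm = ab. S = 11a + 5/3b^2 - 17/3bc - 2/3b - 19.
  reduce S modulo (f_1, f_2):
  remainder 5/3b^2 - 17/3bc + 53/3b - 88/3c + 119/3 ≠ 0; add h_3 = 5/3b^2 - 17/3bc + 53/3b - 88/3c + 119/3 to the basis.

The other S-polynomials (S(f_1,h_3), S(f_2,h_3)) all reduce to 0 modulo the current basis, so we have a Gröbner basis.
Inter-reduce: drop elements whose leading term is divisible by another's, tail-reduce, and make monic.
Reduced Gröbner basis: {a - 5/3b + 8/3c - 16/3, b^2 - 17/5bc + 53/5b - 88/5c + 119/5}.
Label its elements g_1 = a - 5/3b + 8/3c - 16/3, g_2 = b^2 - 17/5bc + 53/5b - 88/5c + 119/5.

Reduce p = 5a^2b - 25/3ab^2 + 40/3abc - 89/3ab + 6ac + 4c - 8 modulo G:
  leading term a^2b: subtract (5ab)·g_1 from 5a^2b - 25/3ab^2 + 40/3abc - 89/3ab + 6ac + 4c - 8 → -3ab + 6ac + 4c - 8
  leading term ab: subtract (-3b)·g_1 from -3ab + 6ac + 4c - 8 → 6ac - 5b^2 + 8bc - 16b + 4c - 8
  leading term ac: subtract (6c)·g_1 from 6ac - 5b^2 + 8bc - 16b + 4c - 8 → -5b^2 + 18bc - 16b - 16c^2 + 36c - 8
  leading term b^2: subtract (-5)·g_2 from -5b^2 + 18bc - 16b - 16c^2 + 36c - 8 → bc + 37b - 16c^2 - 52c + 111
  leading term bc: no divisor's leading term divides it; move bc to the remainder.
  leading term b: no divisor's leading term divides it; move 37b to the remainder.
  leading term c^2: no divisor's leading term divides it; move -16c^2 to the remainder.
  leading term c: no divisor's leading term divides it; move -52c to the remainder.
  leading term 1: no divisor's leading term divides it; move 111 to the remainder.
  normal form = bc + 37b - 16c^2 - 52c + 111.
The normal form is nonzero, so p ∉ I. Since p minus its normal form lies in I, I + (p) = I + (r) where r = bc + 37b - 16c^2 - 52c + 111; decide whether this ideal is the whole ring.
Run Buchberger on G together with r (pairs among the g_i already reduce to 0 since G is a Gröbner basis):
g_1 = a - 5/3b + 8/3c - 16/3, LT = a.
g_2 = b^2 - 17/5bc + 53/5b - 88/5c + 119/5, LT = b^2.
r = bc + 37b - 16c^2 - 52c + 111, LT = bc.

S(g_2,r): lcm = b^2c. S = -37b^2 + 63/5bc^2 + 313/5bc - 111b - 88/5c^2 + 119/5c.
  reduce S modulo (g_1, g_2, r):
  remainder 19869b + 1008/5c^3 - 39164/5c^2 - 147774/5c + 59644 ≠ 0; add m_4 = 19869b + 1008/5c^3 - 39164/5c^2 - 147774/5c + 59644 to the basis.

S(g_2,m_4): lcm = b^2. S = -336/33115bc^3 + 39164/99345bc^2 - 63333/33115bc + 20401/2685b - 88/5c + 119/5.
  reduce S modulo (g_1, g_2, r, m_4):
  remainder -5376/33115c^4 + 29888/99345c^3 + 117152/99345c^2 + 1504/2685c - 592/537 ≠ 0; add m_5 = -5376/33115c^4 + 29888/99345c^3 + 117152/99345c^2 + 1504/2685c - 592/537 to the basis.

The other S-polynomials (S(g_1,g_2), S(g_1,r), S(g_1,m_4), S(r,m_4), S(g_1,m_5), S(g_2,m_5), S(r,m_5), S(m_4,m_5)) all reduce to 0 modulo the current basis, so we have a Gröbner basis.
Inter-reduce: drop elements whose leading term is divisible by another's, tail-reduce, and make monic.
Reduced Gröbner basis: {a + 112/6623c^3 - 39164/59607c^2 + 1242/6623c - 532/1611, b + 336/33115c^3 - 39164/99345c^2 - 49258/33115c + 1612/537, c^4 - 467/252c^3 - 523/72c^2 - 1739/504c + 6845/1008}.
The reduced Gröbner basis of I + (p) is {a + 112/6623c^3 - 39164/59607c^2 + 1242/6623c - 532/1611, b + 336/33115c^3 - 39164/99345c^2 - 49258/33115c + 1612/537, c^4 - 467/252c^3 - 523/72c^2 - 1739/504c + 6845/1008} ≠ {1}, a proper ideal, so the enlarged system stays consistent: p is independent of I, with normal form bc + 37b - 16c^2 - 52c + 111.

Ideal membership is decidable via reduction modulo a Gröbner basis.

5a^2b - 25/3ab^2 + 40/3abc - 89/3ab + 6ac + 4c - 8 is independent of I; its normal form modulo I is bc + 37b - 16c^2 - 52c + 111.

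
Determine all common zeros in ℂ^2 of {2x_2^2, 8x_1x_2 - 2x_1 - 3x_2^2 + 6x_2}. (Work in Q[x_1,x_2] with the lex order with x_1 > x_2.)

Compute a lex Gröbner basis by Buchberger's algorithm.
f_1 = 2x_2^2, LT = x_2^2.
f_2 = 8x_1x_2 - 2x_1 - 3x_2^2 + 6x_2, LT = x_1x_2.

S(f_1,f_2): lcm = x_1x_2^2. S = 1/4x_1x_2 + 3/8x_2^3 - 3/4x_2^2.
  leading term x_1x_2: subtract (1/32)·f_2 from 1/4x_1x_2 + 3/8x_2^3 - 3/4x_2^2 → 1/16x_1 + 3/8x_2^3 - 21/32x_2^2 - 3/16x_2
  leading term x_1: no divisor's leading term divides it; move 1/16x_1 to the remainder.
  leading term x_2^3: subtract (3/16x_2)·f_1 from 3/8x_2^3 - 21/32x_2^2 - 3/16x_2 → -21/32x_2^2 - 3/16x_2
  leading term x_2^2: subtract (-21/64)·f_1 from -21/32x_2^2 - 3/16x_2 → -3/16x_2
  leading term x_2: no divisor's leading term divides it; move -3/16x_2 to the remainder.
  remainder 1/16x_1 - 3/16x_2 ≠ 0; add h_3 = 1/16x_1 - 3/16x_2 to the basis.

The other S-polynomials (S(f_1,h_3), S(f_2,h_3)) all reduce to 0 modulo the current basis, so we have a Gröbner basis.
Inter-reduce: drop elements whose leading term is divisible by another's, tail-reduce, and make monic.
Reduced Gröbner basis: {x_1 - 3x_2, x_2^2}.

A lex Gröbner basis eliminates variables successively. Here x_2^2 depends only on x_2, with roots {0}; lifting each root through the earlier basis elements recovers the full solutions.
  x_2 = 0: the earlier basis element becomes x_1 = 0, giving x_1 = 0 — point (0, 0).
This is the nonlinear analogue of row-reducing a linear system.

{(0, 0)}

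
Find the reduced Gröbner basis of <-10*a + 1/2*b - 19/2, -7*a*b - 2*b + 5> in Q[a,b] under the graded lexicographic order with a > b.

G = {b**2 - 93/7*b - 100/7, a - 1/20*b + 19/20}

Buchberger's algorithm terminates because the ascending chain of leading-term ideals stabilizes.

f_1 = -10*a + 1/2*b - 19/2, LT = a.
f_2 = -7*a*b - 2*b + 5, LT = a*b.

S(f_1,f_2): lcm = a*b. S = -1/20*b**2 + 93/140*b + 5/7.
  leading term b**2: no divisor's leading term divides it; move -1/20*b**2 to the remainder.
  leading term b: no divisor's leading term divides it; move 93/140*b to the remainder.
  leading term 1: no divisor's leading term divides it; move 5/7 to the remainder.
  remainder -1/20*b**2 + 93/140*b + 5/7 ≠ 0; add g_3 = -1/20*b**2 + 93/140*b + 5/7 to the basis.

The other S-polynomials (S(f_1,g_3), S(f_2,g_3)) all reduce to 0 modulo the current basis, so we have a Gröbner basis.
Inter-reduce: drop elements whose leading term is divisible by another's, tail-reduce, and make monic.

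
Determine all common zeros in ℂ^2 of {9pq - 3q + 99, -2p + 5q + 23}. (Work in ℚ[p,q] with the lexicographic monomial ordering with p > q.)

Compute a lex Gröbner basis by Buchberger's algorithm.
f_1 = 9pq - 3q + 99, LT = pq.
f_2 = -2p + 5q + 23, LT = p.

S(f_1,f_2): lcm = pq. S = 5/2q² + 67/6q + 11.
  leading term q²: no divisor's leading term divides it; move 5/2q² to the remainder.
  leading term q: no divisor's leading term divides it; move 67/6q to the remainder.
  leading term 1: no divisor's leading term divides it; move 11 to the remainder.
  remainder 5/2q² + 67/6q + 11 ≠ 0; add h_3 = 5/2q² + 67/6q + 11 to the basis.

The other S-polynomials (S(f_1,h_3), S(f_2,h_3)) all reduce to 0 modulo the current basis, so we have a Gröbner basis.
Inter-reduce: drop elements whose leading term is divisible by another's, tail-reduce, and make monic.
Reduced Gröbner basis: {p - 5/2q - 23/2, q² + 67/15q + 22/5}.

Elimination: the polynomial q² + 67/15q + 22/5 lies in the elimination ideal for q, so q ∈ {-3, -22/15}. For each such q, the remaining basis elements (now univariate) give the rest of the solution.
  q = -3: the earlier basis element becomes p - 4 = 0, giving p = 4 — point (4, -3).
  q = -22/15: the earlier basis element becomes p - 47/6 = 0, giving p = 47/6 — point (47/6, -22/15).
Check: every point annihilates each of the original generators.

{(4, -3), (47/6, -22/15)}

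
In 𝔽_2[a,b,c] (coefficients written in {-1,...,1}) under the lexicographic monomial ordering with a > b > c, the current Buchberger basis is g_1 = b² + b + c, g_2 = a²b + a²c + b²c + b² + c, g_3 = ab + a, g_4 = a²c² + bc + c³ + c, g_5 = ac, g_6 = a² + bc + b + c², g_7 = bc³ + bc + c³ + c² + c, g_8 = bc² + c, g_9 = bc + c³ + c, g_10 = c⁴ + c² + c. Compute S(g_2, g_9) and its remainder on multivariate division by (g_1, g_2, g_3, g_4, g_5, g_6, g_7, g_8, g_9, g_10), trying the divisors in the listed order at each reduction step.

lcm(LM(g_2), LM(g_9)) = a²bc.
S = (lcm/LT(g_2))·g_2 − (lcm/LT(g_9))·g_9 = a²c³ + a²c² + a²c + b²c² + b²c + c².
Reduce S modulo (g_1, g_2, g_3, g_4, g_5, g_6, g_7, g_8, g_9, g_10) in that order:
  leading term a²c³: subtract (c)·g_4 from a²c³ + a²c² + a²c + b²c² + b²c + c² → a²c² + a²c + b²c² + b²c + bc² + c⁴
  leading term a²c²: subtract (1)·g_4 from a²c² + a²c + b²c² + b²c + bc² + c⁴ → a²c + b²c² + b²c + bc² + bc + c⁴ + c³ + c
  leading term a²c: subtract (a)·g_5 from a²c + b²c² + b²c + bc² + bc + c⁴ + c³ + c → b²c² + b²c + bc² + bc + c⁴ + c³ + c
  leading term b²c²: subtract (c²)·g_1 from b²c² + b²c + bc² + bc + c⁴ + c³ + c → b²c + bc + c⁴ + c
  leading term b²c: subtract (c)·g_1 from b²c + bc + c⁴ + c → c⁴ + c² + c
  leading term c⁴: subtract (1)·g_10 from c⁴ + c² + c → 0
The remainder is 0, so this S-polynomial contributes no new basis element.

S(g_2, g_9) = a²c³ + a²c² + a²c + b²c² + b²c + c²; remainder on division = 0.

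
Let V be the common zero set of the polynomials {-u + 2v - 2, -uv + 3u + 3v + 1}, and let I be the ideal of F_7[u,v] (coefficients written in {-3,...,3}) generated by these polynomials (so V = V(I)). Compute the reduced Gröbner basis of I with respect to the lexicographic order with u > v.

f_1 = -u + 2v - 2, LT = u.
f_2 = -uv + 3u + 3v + 1, LT = uv.

S(f_1,f_2): lcm = uv. S = 3u - 2v^2 - 2v + 1.
  leading term u: subtract (-3)·f_1 from 3u - 2v^2 - 2v + 1 → -2v^2 - 3v + 2
  leading term v^2: no divisor's leading term divides it; move -2v^2 to the remainder.
  leading term v: no divisor's leading term divides it; move -3v to the remainder.
  leading term 1: no divisor's leading term divides it; move 2 to the remainder.
  remainder -2v^2 - 3v + 2 ≠ 0; add g_3 = -2v^2 - 3v + 2 to the basis.

The other S-polynomials (S(f_1,g_3), S(f_2,g_3)) all reduce to 0 modulo the current basis, so we have a Gröbner basis.
Inter-reduce: drop elements whose leading term is divisible by another's, tail-reduce, and make monic.

G = {u - 2v + 2, v^2 - 2v - 1}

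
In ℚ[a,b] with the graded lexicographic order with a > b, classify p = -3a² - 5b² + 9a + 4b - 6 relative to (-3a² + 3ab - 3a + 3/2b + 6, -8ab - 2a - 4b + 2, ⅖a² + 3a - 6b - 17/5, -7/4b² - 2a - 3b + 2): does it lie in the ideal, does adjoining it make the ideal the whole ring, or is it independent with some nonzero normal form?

-3a² - 5b² + 9a + 4b - 6 lies in I (it reduces to 0).

First compute the reduced Gröbner basis of I by Buchberger's algorithm.
f_1 = -3a² + 3ab - 3a + 3/2b + 6, LT = a².
f_2 = -8ab - 2a - 4b + 2, LT = ab.
f_3 = ⅖a² + 3a - 6b - 17/5, LT = a².
f_4 = -7/4b² - 2a - 3b + 2, LT = b².

S(f_1,f_2): lcm = a²b. S = -ab² - ¼a² + ½ab - ½b² + ¼a - 2b.
  leading term ab²: subtract (⅛b)·f_2 from -ab² - ¼a² + ½ab - ½b² + ¼a - 2b → -¼a² + ¾ab + ¼a - 9/4b
  leading term a²: subtract (1/12)·f_1 from -¼a² + ¾ab + ¼a - 9/4b → ½ab + ½a - 19/8b - ½
  leading term ab: subtract (-1/16)·f_2 from ½ab + ½a - 19/8b - ½ → ⅜a - 21/8b - ⅜
  leading term a: no divisor's leading term divides it; move ⅜a to the remainder.
  leading term b: no divisor's leading term divides it; move -21/8b to the remainder.
  leading term 1: no divisor's leading term divides it; move -⅜ to the remainder.
  remainder ⅜a - 21/8b - ⅜ ≠ 0; add h_5 = ⅜a - 21/8b - ⅜ to the basis.

S(f_1,f_3): lcm = a². S = -ab - 13/2a + 29/2b + 13/2.
  leading term ab: subtract (⅛)·f_2 from -ab - 13/2a + 29/2b + 13/2 → -25/4a + 15b + 25/4
  leading term a: subtract (-50/3)·h_5 from -25/4a + 15b + 25/4 → -115/4b
  leading term b: no divisor's leading term divides it; move -115/4b to the remainder.
  remainder -115/4b ≠ 0; add h_6 = -115/4b to the basis.

S(f_1,f_4): leading monomials are coprime, so the S-polynomial reduces to 0 (Buchberger's first criterion).
S(f_2,f_3): lcm = a²b. S = ¼a² - 7ab + 15b² - ¼a + 17/2b.
  leading term a²: subtract (-1/12)·f_1 from ¼a² - 7ab + 15b² - ¼a + 17/2b → -27/4ab + 15b² - ½a + 69/8b + ½
  leading term ab: subtract (27/32)·f_2 from -27/4ab + 15b² - ½a + 69/8b + ½ → 15b² + 19/16a + 12b - 19/16
  leading term b²: subtract (-60/7)·f_4 from 15b² + 19/16a + 12b - 19/16 → -1787/112a - 96/7b + 1787/112
  leading term a: subtract (-1787/42)·h_5 from -1787/112a - 96/7b + 1787/112 → -14045/112b
  leading term b: subtract (2809/644)·h_6 from -14045/112b → 0
  remainder 0.

S(f_2,f_4): lcm = ab². S = -8/7a² - 41/28ab + ½b² + 8/7a - ¼b.
  leading term a²: subtract (8/21)·f_1 from -8/7a² - 41/28ab + ½b² + 8/7a - ¼b → -73/28ab + ½b² + 16/7a - 23/28b - 16/7
  leading term ab: subtract (73/224)·f_2 from -73/28ab + ½b² + 16/7a - 23/28b - 16/7 → ½b² + 47/16a + 27/56b - 47/16
  leading term b²: subtract (-2/7)·f_4 from ½b² + 47/16a + 27/56b - 47/16 → 265/112a - ⅜b - 265/112
  leading term a: subtract (265/42)·h_5 from 265/112a - ⅜b - 265/112 → 259/16b
  leading term b: subtract (-259/460)·h_6 from 259/16b → 0
  remainder 0.

S(f_3,f_4): leading monomials are coprime, so the S-polynomial reduces to 0 (Buchberger's first criterion).
S(f_1,h_5): lcm = a². S = 6ab + 2a - ½b - 2.
  leading term ab: subtract (-¾)·f_2 from 6ab + 2a - ½b - 2 → ½a - 7/2b - ½
  leading term a: subtract (4/3)·h_5 from ½a - 7/2b - ½ → 0
  remainder 0.

S(f_2,h_5): lcm = ab. S = 7b² + ¼a + 3/2b - ¼.
  leading term b²: subtract (-4)·f_4 from 7b² + ¼a + 3/2b - ¼ → -31/4a - 21/2b + 31/4
  leading term a: subtract (-62/3)·h_5 from -31/4a - 21/2b + 31/4 → -259/4b
  leading term b: subtract (259/115)·h_6 from -259/4b → 0
  remainder 0.

S(f_3,h_5): lcm = a². S = 7ab + 17/2a - 15b - 17/2.
  leading term ab: subtract (-⅞)·f_2 from 7ab + 17/2a - 15b - 17/2 → 27/4a - 37/2b - 27/4
  leading term a: subtract (18)·h_5 from 27/4a - 37/2b - 27/4 → 115/4b
  leading term b: subtract (-1)·h_6 from 115/4b → 0
  remainder 0.

S(f_4,h_5): leading monomials are coprime, so the S-polynomial reduces to 0 (Buchberger's first criterion).
S(f_1,h_6): leading monomials are coprime, so the S-polynomial reduces to 0 (Buchberger's first criterion).
S(f_2,h_6): lcm = ab. S = ¼a + ½b - ¼.
  leading term a: subtract (⅔)·h_5 from ¼a + ½b - ¼ → 9/4b
  leading term b: subtract (-9/115)·h_6 from 9/4b → 0
  remainder 0.

S(f_3,h_6): leading monomials are coprime, so the S-polynomial reduces to 0 (Buchberger's first criterion).
S(f_4,h_6): lcm = b². S = 8/7a + 12/7b - 8/7.
  leading term a: subtract (64/21)·h_5 from 8/7a + 12/7b - 8/7 → 68/7b
  leading term b: subtract (-272/805)·h_6 from 68/7b → 0
  remainder 0.

S(h_5,h_6): leading monomials are coprime, so the S-polynomial reduces to 0 (Buchberger's first criterion).
Every S-polynomial of the final basis reduces to 0, so we have a Gröbner basis.
Inter-reduce: drop elements whose leading term is divisible by another's, tail-reduce, and make monic.
Reduced Gröbner basis: {a - 1, b}.
Label its elements g_1 = a - 1, g_2 = b.

Reduce p = -3a² - 5b² + 9a + 4b - 6 modulo G:
  leading term a²: subtract (-3a)·g_1 from -3a² - 5b² + 9a + 4b - 6 → -5b² + 6a + 4b - 6
  leading term b²: subtract (-5b)·g_2 from -5b² + 6a + 4b - 6 → 6a + 4b - 6
  leading term a: subtract (6)·g_1 from 6a + 4b - 6 → 4b
  leading term b: subtract (4)·g_2 from 4b → 0
  normal form = 0.
Since the normal form is 0, p ∈ I.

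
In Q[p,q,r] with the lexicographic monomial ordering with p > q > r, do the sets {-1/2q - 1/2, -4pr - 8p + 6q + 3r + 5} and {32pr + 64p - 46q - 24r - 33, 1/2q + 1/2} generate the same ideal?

For a fixed monomial order, each ideal has a unique reduced Gröbner basis; comparing bases decides equality.
Buchberger on the first generating set:
f_1 = -1/2q - 1/2, LT = q.
f_2 = -4pr - 8p + 6q + 3r + 5, LT = pr.

The S-polynomials (S(f_1,f_2)) all reduce to 0 modulo the current basis, so we have a Gröbner basis.
Inter-reduce: drop elements whose leading term is divisible by another's, tail-reduce, and make monic.
Reduced Gröbner basis: {pr + 2p - 3/4r + 1/4, q + 1}.

Buchberger on the second generating set:
h_1 = 32pr + 64p - 46q - 24r - 33, LT = pr.
h_2 = 1/2q + 1/2, LT = q.

The S-polynomials (S(h_1,h_2)) all reduce to 0 modulo the current basis, so we have a Gröbner basis.
Inter-reduce: drop elements whose leading term is divisible by another's, tail-reduce, and make monic.
Reduced Gröbner basis: {pr + 2p - 3/4r + 13/32, q + 1}.

These differ, so the ideals are not equal.

No, the ideals differ.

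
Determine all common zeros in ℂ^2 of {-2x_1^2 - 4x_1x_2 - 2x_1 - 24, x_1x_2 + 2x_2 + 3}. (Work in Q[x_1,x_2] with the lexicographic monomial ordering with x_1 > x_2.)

{(-3, 3), (-2*sqrt(2)*I, -1/2 - sqrt(2)*I/2), (2*sqrt(2)*I, -1/2 + sqrt(2)*I/2)}

Compute a lex Gröbner basis by Buchberger's algorithm.
f_1 = -2x_1^2 - 4x_1x_2 - 2x_1 - 24, LT = x_1^2.
f_2 = x_1x_2 + 2x_2 + 3, LT = x_1x_2.

S(f_1,f_2): lcm = x_1^2x_2. S = 2x_1x_2^2 - x_1x_2 - 3x_1 + 12x_2.
  leading term x_1x_2^2: subtract (2x_2)·f_2 from 2x_1x_2^2 - x_1x_2 - 3x_1 + 12x_2 → -x_1x_2 - 3x_1 - 4x_2^2 + 6x_2
  leading term x_1x_2: subtract (-1)·f_2 from -x_1x_2 - 3x_1 - 4x_2^2 + 6x_2 → -3x_1 - 4x_2^2 + 8x_2 + 3
  leading term x_1: no divisor's leading term divides it; move -3x_1 to the remainder.
  leading term x_2^2: no divisor's leading term divides it; move -4x_2^2 to the remainder.
  leading term x_2: no divisor's leading term divides it; move 8x_2 to the remainder.
  leading term 1: no divisor's leading term divides it; move 3 to the remainder.
  remainder -3x_1 - 4x_2^2 + 8x_2 + 3 ≠ 0; add h_3 = -3x_1 - 4x_2^2 + 8x_2 + 3 to the basis.

S(f_2,h_3): lcm = x_1x_2. S = -4/3x_2^3 + 8/3x_2^2 + 3x_2 + 3.
  leading term x_2^3: no divisor's leading term divides it; move -4/3x_2^3 to the remainder.
  leading term x_2^2: no divisor's leading term divides it; move 8/3x_2^2 to the remainder.
  leading term x_2: no divisor's leading term divides it; move 3x_2 to the remainder.
  leading term 1: no divisor's leading term divides it; move 3 to the remainder.
  remainder -4/3x_2^3 + 8/3x_2^2 + 3x_2 + 3 ≠ 0; add h_4 = -4/3x_2^3 + 8/3x_2^2 + 3x_2 + 3 to the basis.

The other S-polynomials (S(f_1,h_3), S(f_1,h_4), S(f_2,h_4), S(h_3,h_4)) all reduce to 0 modulo the current basis, so we have a Gröbner basis.
Inter-reduce: drop elements whose leading term is divisible by another's, tail-reduce, and make monic.
Reduced Gröbner basis: {x_1 + 4/3x_2^2 - 8/3x_2 - 1, x_2^3 - 2x_2^2 - 9/4x_2 - 9/4}.

The lex basis is triangular: the last element involves only x_2. Solving x_2^3 - 2x_2^2 - 9/4x_2 - 9/4 = 0 gives x_2 ∈ {3, -1/2 - sqrt(2)*I/2, -1/2 + sqrt(2)*I/2}; substituting each value into the earlier elements determines the remaining variables.
  x_2 = 3: the earlier basis element becomes x_1 + 3 = 0, giving x_1 = -3 — point (-3, 3).
  x_2 = -1/2 - sqrt(2)*I/2: the earlier basis element becomes x_1 + 2*sqrt(2)*I = 0, giving x_1 = -2*sqrt(2)*I — point (-2*sqrt(2)*I, -1/2 - sqrt(2)*I/2).
  x_2 = -1/2 + sqrt(2)*I/2: the earlier basis element becomes x_1 - 2*sqrt(2)*I = 0, giving x_1 = 2*sqrt(2)*I — point (2*sqrt(2)*I, -1/2 + sqrt(2)*I/2).
Each listed point satisfies every original equation (direct substitution).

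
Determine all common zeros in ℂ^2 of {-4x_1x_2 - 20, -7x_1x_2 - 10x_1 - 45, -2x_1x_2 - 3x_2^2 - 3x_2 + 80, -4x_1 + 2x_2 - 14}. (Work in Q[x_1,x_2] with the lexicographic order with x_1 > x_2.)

Compute a lex Gröbner basis by Buchberger's algorithm.
f_1 = -4x_1x_2 - 20, LT = x_1x_2.
f_2 = -7x_1x_2 - 10x_1 - 45, LT = x_1x_2.
f_3 = -2x_1x_2 - 3x_2^2 - 3x_2 + 80, LT = x_1x_2.
f_4 = -4x_1 + 2x_2 - 14, LT = x_1.

S(f_1,f_2): lcm = x_1x_2. S = -10/7x_1 - 10/7.
  leading term x_1: subtract (5/14)·f_4 from -10/7x_1 - 10/7 → -5/7x_2 + 25/7
  leading term x_2: no divisor's leading term divides it; move -5/7x_2 to the remainder.
  leading term 1: no divisor's leading term divides it; move 25/7 to the remainder.
  remainder -5/7x_2 + 25/7 ≠ 0; add h_5 = -5/7x_2 + 25/7 to the basis.

The other S-polynomials (S(f_1,f_3), S(f_1,f_4), S(f_2,f_3), S(f_2,f_4), S(f_3,f_4), S(f_1,h_5), S(f_2,h_5), S(f_3,h_5), S(f_4,h_5)) all reduce to 0 modulo the current basis, so we have a Gröbner basis.
Inter-reduce: drop elements whose leading term is divisible by another's, tail-reduce, and make monic.
Reduced Gröbner basis: {x_1 + 1, x_2 - 5}.

Elimination: the polynomial x_2 - 5 lies in the elimination ideal for x_2, so x_2 ∈ {5}. For each such x_2, the remaining basis elements (now univariate) give the rest of the solution.
  x_2 = 5: the earlier basis element becomes x_1 + 1 = 0, giving x_1 = -1 — point (-1, 5).

{(-1, 5)}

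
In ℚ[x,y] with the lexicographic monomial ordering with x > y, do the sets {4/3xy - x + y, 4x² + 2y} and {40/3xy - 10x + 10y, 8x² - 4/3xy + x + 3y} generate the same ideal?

Yes, the ideals are equal.

For a fixed monomial order, each ideal has a unique reduced Gröbner basis; comparing bases decides equality.
Buchberger on the first generating set:
f_1 = 4/3xy - x + y, LT = xy.
f_2 = 4x² + 2y, LT = x².

S(f_1,f_2): lcm = x²y. S = -¾x² + ¾xy - ½y².
  leading term x²: subtract (-3/16)·f_2 from -¾x² + ¾xy - ½y² → ¾xy - ½y² + ⅜y
  leading term xy: subtract (9/16)·f_1 from ¾xy - ½y² + ⅜y → 9/16x - ½y² - 3/16y
  leading term x: no divisor's leading term divides it; move 9/16x to the remainder.
  leading term y²: no divisor's leading term divides it; move -½y² to the remainder.
  leading term y: no divisor's leading term divides it; move -3/16y to the remainder.
  remainder 9/16x - ½y² - 3/16y ≠ 0; add g_3 = 9/16x - ½y² - 3/16y to the basis.

S(f_1,g_3): lcm = xy. S = -¾x + 8/9y³ + ⅓y² + ¾y.
  leading term x: subtract (-4/3)·g_3 from -¾x + 8/9y³ + ⅓y² + ¾y → 8/9y³ - ⅓y² + ½y
  leading term y³: no divisor's leading term divides it; move 8/9y³ to the remainder.
  leading term y²: no divisor's leading term divides it; move -⅓y² to the remainder.
  leading term y: no divisor's leading term divides it; move ½y to the remainder.
  remainder 8/9y³ - ⅓y² + ½y ≠ 0; add g_4 = 8/9y³ - ⅓y² + ½y to the basis.

The other S-polynomials (S(f_2,g_3), S(f_1,g_4), S(f_2,g_4), S(g_3,g_4)) all reduce to 0 modulo the current basis, so we have a Gröbner basis.
Inter-reduce: drop elements whose leading term is divisible by another's, tail-reduce, and make monic.
Reduced Gröbner basis: {x - 8/9y² - ⅓y, y³ - ⅜y² + 9/16y}.

Buchberger on the second generating set:
h_1 = 40/3xy - 10x + 10y, LT = xy.
h_2 = 8x² - 4/3xy + x + 3y, LT = x².

S(h_1,h_2): lcm = x²y. S = -¾x² + ⅙xy² + ⅝xy - ⅜y².
  leading term x²: subtract (-3/32)·h_2 from -¾x² + ⅙xy² + ⅝xy - ⅜y² → ⅙xy² + ½xy + 3/32x - ⅜y² + 9/32y
  leading term xy²: subtract (1/80y)·h_1 from ⅙xy² + ½xy + 3/32x - ⅜y² + 9/32y → ⅝xy + 3/32x - ½y² + 9/32y
  leading term xy: subtract (3/64)·h_1 from ⅝xy + 3/32x - ½y² + 9/32y → 9/16x - ½y² - 3/16y
  leading term x: no divisor's leading term divides it; move 9/16x to the remainder.
  leading term y²: no divisor's leading term divides it; move -½y² to the remainder.
  leading term y: no divisor's leading term divides it; move -3/16y to the remainder.
  remainder 9/16x - ½y² - 3/16y ≠ 0; add k_3 = 9/16x - ½y² - 3/16y to the basis.

S(h_1,k_3): lcm = xy. S = -¾x + 8/9y³ + ⅓y² + ¾y.
  leading term x: subtract (-4/3)·k_3 from -¾x + 8/9y³ + ⅓y² + ¾y → 8/9y³ - ⅓y² + ½y
  leading term y³: no divisor's leading term divides it; move 8/9y³ to the remainder.
  leading term y²: no divisor's leading term divides it; move -⅓y² to the remainder.
  leading term y: no divisor's leading term divides it; move ½y to the remainder.
  remainder 8/9y³ - ⅓y² + ½y ≠ 0; add k_4 = 8/9y³ - ⅓y² + ½y to the basis.

The other S-polynomials (S(h_2,k_3), S(h_1,k_4), S(h_2,k_4), S(k_3,k_4)) all reduce to 0 modulo the current basis, so we have a Gröbner basis.
Inter-reduce: drop elements whose leading term is divisible by another's, tail-reduce, and make monic.
Reduced Gröbner basis: {x - 8/9y² - ⅓y, y³ - ⅜y² + 9/16y}.

Same reduced basis, so the two generating sets span the same ideal.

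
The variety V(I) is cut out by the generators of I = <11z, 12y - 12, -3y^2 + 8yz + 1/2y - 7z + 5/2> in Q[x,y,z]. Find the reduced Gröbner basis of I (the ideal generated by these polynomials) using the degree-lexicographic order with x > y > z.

f_1 = 11z, LT = z.
f_2 = 12y - 12, LT = y.
f_3 = -3y^2 + 8yz + 1/2y - 7z + 5/2, LT = y^2.

The S-polynomials (S(f_1,f_2), S(f_1,f_3), S(f_2,f_3)) all reduce to 0 modulo the current basis, so we have a Gröbner basis.
Inter-reduce: drop elements whose leading term is divisible by another's, tail-reduce, and make monic.

G = {y - 1, z}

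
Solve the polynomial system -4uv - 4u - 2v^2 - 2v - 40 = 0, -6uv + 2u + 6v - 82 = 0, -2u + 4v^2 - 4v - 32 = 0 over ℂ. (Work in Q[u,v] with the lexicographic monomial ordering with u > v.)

{(-4, 3)}

Compute a lex Gröbner basis by Buchberger's algorithm.
f_1 = -4uv - 4u - 2v^2 - 2v - 40, LT = uv.
f_2 = -6uv + 2u + 6v - 82, LT = uv.
f_3 = -2u + 4v^2 - 4v - 32, LT = u.

S(f_1,f_2): lcm = uv. S = 4/3u + 1/2v^2 + 3/2v - 11/3.
  reduce S modulo (f_1, f_2, f_3):
  remainder 19/6v^2 - 7/6v - 25 ≠ 0; add h_4 = 19/6v^2 - 7/6v - 25 to the basis.

S(f_1,f_3): lcm = uv. S = u + 2v^3 - 3/2v^2 - 31/2v + 10.
  reduce S modulo (f_1, f_2, f_3, h_4):
  remainder -453/361v + 1359/361 ≠ 0; add h_5 = -453/361v + 1359/361 to the basis.

The other S-polynomials (S(f_2,f_3), S(f_1,h_4), S(f_2,h_4), S(f_3,h_4), S(f_1,h_5), S(f_2,h_5), S(f_3,h_5), S(h_4,h_5)) all reduce to 0 modulo the current basis, so we have a Gröbner basis.
Inter-reduce: drop elements whose leading term is divisible by another's, tail-reduce, and make monic.
Reduced Gröbner basis: {u + 4, v - 3}.

Since the basis is lex-ordered, v - 3 is univariate in v. Its roots are {3}. Back-substituting each root into the other basis elements fixes the other coordinates.
  v = 3: the earlier basis element becomes u + 4 = 0, giving u = -4 — point (-4, 3).
A lex Gröbner basis triangularizes the system, enabling back-substitution.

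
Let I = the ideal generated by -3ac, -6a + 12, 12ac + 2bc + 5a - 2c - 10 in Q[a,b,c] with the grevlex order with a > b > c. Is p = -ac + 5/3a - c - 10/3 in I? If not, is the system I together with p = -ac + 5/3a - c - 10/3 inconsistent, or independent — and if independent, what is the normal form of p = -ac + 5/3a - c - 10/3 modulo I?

-ac + 5/3a - c - 10/3 lies in I (it reduces to 0).

First compute the reduced Gröbner basis of I by Buchberger's algorithm.
f_1 = -3ac, LT = ac.
f_2 = -6a + 12, LT = a.
f_3 = 12ac + 2bc + 5a - 2c - 10, LT = ac.

S(f_1,f_2): lcm = ac. S = 2c.
  reduce S modulo (f_1, f_2, f_3):
  remainder 2c ≠ 0; add h_4 = 2c to the basis.

The other S-polynomials (S(f_1,f_3), S(f_2,f_3), S(f_1,h_4), S(f_2,h_4), S(f_3,h_4)) all reduce to 0 modulo the current basis, so we have a Gröbner basis.
Inter-reduce: drop elements whose leading term is divisible by another's, tail-reduce, and make monic.
Reduced Gröbner basis: {a - 2, c}.
Label its elements g_1 = a - 2, g_2 = c.

Reduce p = -ac + 5/3a - c - 10/3 modulo G:
  leading term ac: subtract (-c)·g_1 from -ac + 5/3a - c - 10/3 → 5/3a - 3c - 10/3
  leading term a: subtract (5/3)·g_1 from 5/3a - 3c - 10/3 → -3c
  leading term c: subtract (-3)·g_2 from -3c → 0
  normal form = 0.
Since the normal form is 0, p ∈ I.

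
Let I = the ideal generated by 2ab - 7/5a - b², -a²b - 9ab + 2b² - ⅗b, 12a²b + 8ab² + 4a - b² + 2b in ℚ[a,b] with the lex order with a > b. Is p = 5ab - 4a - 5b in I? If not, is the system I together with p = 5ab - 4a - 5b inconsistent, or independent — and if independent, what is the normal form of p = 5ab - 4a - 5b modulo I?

First compute the reduced Gröbner basis of I by Buchberger's algorithm.
f_1 = 2ab - 7/5a - b², LT = ab.
f_2 = -a²b - 9ab + 2b² - ⅗b, LT = a²b.
f_3 = 12a²b + 8ab² + 4a - b² + 2b, LT = a²b.

S(f_1,f_2): lcm = a²b. S = -7/10a² - ½ab² - 9ab + 2b² - ⅗b.
  reduce S modulo (f_1, f_2, f_3):
  remainder -7/10a² - 1309/200a - ¼b³ - 107/40b² - ⅗b ≠ 0; add h_4 = -7/10a² - 1309/200a - ¼b³ - 107/40b² - ⅗b to the basis.

S(f_1,f_3): lcm = a²b. S = -7/10a² - 7/6ab² - ⅓a + 1/12b² - ⅙b.
  reduce S modulo (f_1, f_2, f_3, h_4):
  remainder 141/25a - ⅓b³ + 47/20b² + 13/30b ≠ 0; add h_5 = 141/25a - ⅓b³ + 47/20b² + 13/30b to the basis.

S(f_1,h_4): lcm = a²b. S = -7/10a² - ½ab² - 187/20ab - 5/14b⁴ - 107/28b³ - 6/7b².
  reduce S modulo (f_1, f_2, f_3, h_4, h_5):
  remainder -5/14b⁴ - 90865/23688b³ - 1969/672b² + 20941/33840b ≠ 0; add h_6 = -5/14b⁴ - 90865/23688b³ - 1969/672b² + 20941/33840b to the basis.

S(f_1,h_5): lcm = ab. S = -7/10a + 25/423b⁴ - 5/12b³ - 244/423b².
  reduce S modulo (f_1, f_2, f_3, h_4, h_5, h_6):
  remainder -391075/357858b³ - 15635/20304b² + 223573/1431432b ≠ 0; add h_7 = -391075/357858b³ - 15635/20304b² + 223573/1431432b to the basis.

S(f_2,h_5): lcm = a²b. S = 25/423ab⁴ - 5/12ab³ - 65/846ab² + 9ab - 2b² + ⅗b.
  reduce S modulo (f_1, f_2, f_3, h_4, h_5, h_6, h_7):
  remainder 98626681/423487296b² + 23098801/1058718240b ≠ 0; add h_8 = 98626681/423487296b² + 23098801/1058718240b to the basis.

S(h_4,h_5): lcm = a². S = 25/423ab³ - 5/12ab² - 65/846ab + 187/20a + 5/14b³ + 107/28b² + 6/7b.
  reduce S modulo (f_1, f_2, f_3, h_4, h_5, h_6, h_7, h_8):
  remainder 253996949809/778756273176b ≠ 0; add h_9 = 253996949809/778756273176b to the basis.

The other S-polynomials (S(f_2,f_3), S(f_2,h_4), S(f_3,h_4), S(f_3,h_5), S(f_1,h_6), S(f_2,h_6), S(f_3,h_6), S(h_4,h_6), S(h_5,h_6), S(f_1,h_7), S(f_2,h_7), S(f_3,h_7), S(h_4,h_7), S(h_5,h_7), S(h_6,h_7), S(f_1,h_8), S(f_2,h_8), S(f_3,h_8), S(h_4,h_8), S(h_5,h_8), S(h_6,h_8), S(h_7,h_8), S(f_1,h_9), S(f_2,h_9), S(f_3,h_9), S(h_4,h_9), S(h_5,h_9), S(h_6,h_9), S(h_7,h_9), S(h_8,h_9)) all reduce to 0 modulo the current basis, so we have a Gröbner basis.
Inter-reduce: drop elements whose leading term is divisible by another's, tail-reduce, and make monic.
Reduced Gröbner basis: {a, b}.
Label its elements g_1 = a, g_2 = b.

Reduce p = 5ab - 4a - 5b modulo G:
  leading term ab: subtract (5b)·g_1 from 5ab - 4a - 5b → -4a - 5b
  leading term a: subtract (-4)·g_1 from -4a - 5b → -5b
  leading term b: subtract (-5)·g_2 from -5b → 0
  normal form = 0.
Since the normal form is 0, p ∈ I.

5ab - 4a - 5b lies in I (it reduces to 0).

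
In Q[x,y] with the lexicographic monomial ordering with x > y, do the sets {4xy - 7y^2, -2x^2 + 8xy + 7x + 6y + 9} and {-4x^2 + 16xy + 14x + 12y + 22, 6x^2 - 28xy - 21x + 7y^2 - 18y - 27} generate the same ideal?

Two ideals are equal iff their reduced Gröbner bases coincide (the reduced basis is unique for a fixed ordering).
Buchberger on the first generating set:
f_1 = 4xy - 7y^2, LT = xy.
f_2 = -2x^2 + 8xy + 7x + 6y + 9, LT = x^2.

S(f_1,f_2): lcm = x^2y. S = 9/4xy^2 + 7/2xy + 3y^2 + 9/2y.
  reduce S modulo (f_1, f_2):
  remainder 63/16y^3 + 73/8y^2 + 9/2y ≠ 0; add g_3 = 63/16y^3 + 73/8y^2 + 9/2y to the basis.

The other S-polynomials (S(f_1,g_3), S(f_2,g_3)) all reduce to 0 modulo the current basis, so we have a Gröbner basis.
Inter-reduce: drop elements whose leading term is divisible by another's, tail-reduce, and make monic.
Reduced Gröbner basis: {x^2 - 7/2x - 7y^2 - 3y - 9/2, xy - 7/4y^2, y^3 + 146/63y^2 + 8/7y}.

Buchberger on the second generating set:
h_1 = -4x^2 + 16xy + 14x + 12y + 22, LT = x^2.
h_2 = 6x^2 - 28xy - 21x + 7y^2 - 18y - 27, LT = x^2.

S(h_1,h_2): lcm = x^2. S = 2/3xy - 7/6y^2 - 1.
  reduce S modulo (h_1, h_2):
  remainder 2/3xy - 7/6y^2 - 1 ≠ 0; add k_3 = 2/3xy - 7/6y^2 - 1 to the basis.

S(h_1,k_3): lcm = x^2y. S = -9/4xy^2 - 7/2xy + 3/2x - 3y^2 - 11/2y.
  reduce S modulo (h_1, h_2, k_3):
  remainder 3/2x - 63/16y^3 - 73/8y^2 - 71/8y - 21/4 ≠ 0; add k_4 = 3/2x - 63/16y^3 - 73/8y^2 - 71/8y - 21/4 to the basis.

S(h_1,k_4): lcm = x^2. S = 21/8xy^3 + 73/12xy^2 + 23/12xy - 3y - 11/2.
  reduce S modulo (h_1, h_2, k_3, k_4):
  remainder 147/32y^4 + 511/48y^3 + 175/24y^2 + 49/8y - 21/8 ≠ 0; add k_5 = 147/32y^4 + 511/48y^3 + 175/24y^2 + 49/8y - 21/8 to the basis.

The other S-polynomials (S(h_2,k_3), S(h_2,k_4), S(k_3,k_4), S(h_1,k_5), S(h_2,k_5), S(k_3,k_5), S(k_4,k_5)) all reduce to 0 modulo the current basis, so we have a Gröbner basis.
Inter-reduce: drop elements whose leading term is divisible by another's, tail-reduce, and make monic.
Reduced Gröbner basis: {x - 21/8y^3 - 73/12y^2 - 71/12y - 7/2, y^4 + 146/63y^3 + 100/63y^2 + 4/3y - 4/7}.

Since the reduced bases disagree, the two ideals are not the same.
The choice of monomial ordering does not affect the verdict — as long as both bases are computed under the same ordering, their equality decides ideal equality.

No, the ideals differ.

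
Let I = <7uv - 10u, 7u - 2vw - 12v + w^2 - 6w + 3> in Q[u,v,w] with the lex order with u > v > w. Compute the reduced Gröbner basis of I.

G = {u - 2/7vw - 12/7v + 1/7w^2 - 6/7w + 3/7, v^2w + 6v^2 - 1/2vw^2 + 11/7vw - 141/14v + 5/7w^2 - 30/7w + 15/7}

This is the nonlinear analogue of row-reducing a linear system.

f_1 = 7uv - 10u, LT = uv.
f_2 = 7u - 2vw - 12v + w^2 - 6w + 3, LT = u.

S(f_1,f_2): lcm = uv. S = -10/7u + 2/7v^2w + 12/7v^2 - 1/7vw^2 + 6/7vw - 3/7v.
  leading term u: subtract (-10/49)·f_2 from -10/7u + 2/7v^2w + 12/7v^2 - 1/7vw^2 + 6/7vw - 3/7v → 2/7v^2w + 12/7v^2 - 1/7vw^2 + 22/49vw - 141/49v + 10/49w^2 - 60/49w + 30/49
  leading term v^2w: no divisor's leading term divides it; move 2/7v^2w to the remainder.
  leading term v^2: no divisor's leading term divides it; move 12/7v^2 to the remainder.
  leading term vw^2: no divisor's leading term divides it; move -1/7vw^2 to the remainder.
  leading term vw: no divisor's leading term divides it; move 22/49vw to the remainder.
  leading term v: no divisor's leading term divides it; move -141/49v to the remainder.
  leading term w^2: no divisor's leading term divides it; move 10/49w^2 to the remainder.
  leading term w: no divisor's leading term divides it; move -60/49w to the remainder.
  leading term 1: no divisor's leading term divides it; move 30/49 to the remainder.
  remainder 2/7v^2w + 12/7v^2 - 1/7vw^2 + 22/49vw - 141/49v + 10/49w^2 - 60/49w + 30/49 ≠ 0; add g_3 = 2/7v^2w + 12/7v^2 - 1/7vw^2 + 22/49vw - 141/49v + 10/49w^2 - 60/49w + 30/49 to the basis.

S(f_1,g_3): lcm = uv^2w. S = -6uv^2 + 1/2uvw^2 - 3uvw + 141/14uv - 5/7uw^2 + 30/7uw - 15/7u.
  leading term uv^2: subtract (-6/7v)·f_1 from -6uv^2 + 1/2uvw^2 - 3uvw + 141/14uv - 5/7uw^2 + 30/7uw - 15/7u → 1/2uvw^2 - 3uvw + 3/2uv - 5/7uw^2 + 30/7uw - 15/7u
  leading term uvw^2: subtract (1/14w^2)·f_1 from 1/2uvw^2 - 3uvw + 3/2uv - 5/7uw^2 + 30/7uw - 15/7u → -3uvw + 3/2uv + 30/7uw - 15/7u
  leading term uvw: subtract (-3/7w)·f_1 from -3uvw + 3/2uv + 30/7uw - 15/7u → 3/2uv - 15/7u
  leading term uv: subtract (3/14)·f_1 from 3/2uv - 15/7u → 0
  remainder 0.

S(f_2,g_3): leading monomials are coprime, so the S-polynomial reduces to 0 (Buchberger's first criterion).
Every S-polynomial of the final basis reduces to 0, so we have a Gröbner basis.
Inter-reduce: drop elements whose leading term is divisible by another's, tail-reduce, and make monic.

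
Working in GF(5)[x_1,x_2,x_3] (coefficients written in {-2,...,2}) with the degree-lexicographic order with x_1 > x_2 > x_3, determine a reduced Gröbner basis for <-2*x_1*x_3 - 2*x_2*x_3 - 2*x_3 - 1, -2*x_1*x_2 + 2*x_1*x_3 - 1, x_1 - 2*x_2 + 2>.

This is the nonlinear analogue of row-reducing a linear system.

f_1 = -2*x_1*x_3 - 2*x_2*x_3 - 2*x_3 - 1, LT = x_1*x_3.
f_2 = -2*x_1*x_2 + 2*x_1*x_3 - 1, LT = x_1*x_2.
f_3 = x_1 - 2*x_2 + 2, LT = x_1.

S(f_1,f_2): lcm = x_1*x_2*x_3. S = x_1*x_3**2 + x_2**2*x_3 + x_2*x_3 - 2*x_2 + 2*x_3.
  reduce S modulo (f_1, f_2, f_3):
  remainder x_2**2*x_3 - x_2*x_3**2 + x_2*x_3 - x_3**2 - 2*x_2 - x_3 ≠ 0; add g_4 = x_2**2*x_3 - x_2*x_3**2 + x_2*x_3 - x_3**2 - 2*x_2 - x_3 to the basis.

S(f_1,f_3): lcm = x_1*x_3. S = -2*x_2*x_3 - x_3 - 2.
  reduce S modulo (f_1, f_2, f_3, g_4):
  remainder -2*x_2*x_3 - x_3 - 2 ≠ 0; add g_5 = -2*x_2*x_3 - x_3 - 2 to the basis.

S(f_2,f_3): lcm = x_1*x_2. S = -x_1*x_3 + 2*x_2**2 - 2*x_2 - 2.
  reduce S modulo (f_1, f_2, f_3, g_4, g_5):
  remainder 2*x_2**2 - 2*x_2 - 2*x_3 ≠ 0; add g_6 = 2*x_2**2 - 2*x_2 - 2*x_3 to the basis.

S(f_1,g_5): lcm = x_1*x_2*x_3. S = x_2**2*x_3 + 2*x_1*x_3 + x_2*x_3 - x_1 - 2*x_2.
  reduce S modulo (f_1, f_2, f_3, g_4, g_5, g_6):
  remainder -2*x_3**2 - 2*x_2 - x_3 - 2 ≠ 0; add g_7 = -2*x_3**2 - 2*x_2 - x_3 - 2 to the basis.

The other S-polynomials (S(f_1,g_4), S(f_2,g_4), S(f_3,g_4), S(f_2,g_5), S(f_3,g_5), S(g_4,g_5), S(f_1,g_6), S(f_2,g_6), S(f_3,g_6), S(g_4,g_6), S(g_5,g_6), S(f_1,g_7), S(f_2,g_7), S(f_3,g_7), S(g_4,g_7), S(g_5,g_7), S(g_6,g_7)) all reduce to 0 modulo the current basis, so we have a Gröbner basis.
Inter-reduce: drop elements whose leading term is divisible by another's, tail-reduce, and make monic.

G = {x_2**2 - x_2 - x_3, x_2*x_3 - 2*x_3 + 1, x_3**2 + x_2 - 2*x_3 + 1, x_1 - 2*x_2 + 2}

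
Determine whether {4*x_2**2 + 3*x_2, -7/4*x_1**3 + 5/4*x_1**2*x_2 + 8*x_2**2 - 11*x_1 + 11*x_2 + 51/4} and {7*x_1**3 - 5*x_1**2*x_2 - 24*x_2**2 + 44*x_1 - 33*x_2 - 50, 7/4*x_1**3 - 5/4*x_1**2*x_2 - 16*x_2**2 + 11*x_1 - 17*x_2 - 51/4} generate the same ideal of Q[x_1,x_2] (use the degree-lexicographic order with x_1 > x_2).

No, the ideals differ.

Equality of ideals is decidable: compute both reduced Gröbner bases (unique for the ordering) and check whether they agree.
Buchberger on the first generating set:
f_1 = 4*x_2**2 + 3*x_2, LT = x_2**2.
f_2 = -7/4*x_1**3 + 5/4*x_1**2*x_2 + 8*x_2**2 - 11*x_1 + 11*x_2 + 51/4, LT = x_1**3.

The S-polynomials (S(f_1,f_2)) all reduce to 0 modulo the current basis, so we have a Gröbner basis.
Inter-reduce: drop elements whose leading term is divisible by another's, tail-reduce, and make monic.
Reduced Gröbner basis: {x_1**3 - 5/7*x_1**2*x_2 + 44/7*x_1 - 20/7*x_2 - 51/7, x_2**2 + 3/4*x_2}.

Buchberger on the second generating set:
h_1 = 7*x_1**3 - 5*x_1**2*x_2 - 24*x_2**2 + 44*x_1 - 33*x_2 - 50, LT = x_1**3.
h_2 = 7/4*x_1**3 - 5/4*x_1**2*x_2 - 16*x_2**2 + 11*x_1 - 17*x_2 - 51/4, LT = x_1**3.

S(h_1,h_2): lcm = x_1**3. S = 40/7*x_2**2 + 5*x_2 + 1/7.
  reduce S modulo (h_1, h_2):
  remainder 40/7*x_2**2 + 5*x_2 + 1/7 ≠ 0; add k_3 = 40/7*x_2**2 + 5*x_2 + 1/7 to the basis.

The other S-polynomials (S(h_1,k_3), S(h_2,k_3)) all reduce to 0 modulo the current basis, so we have a Gröbner basis.
Inter-reduce: drop elements whose leading term is divisible by another's, tail-reduce, and make monic.
Reduced Gröbner basis: {x_1**3 - 5/7*x_1**2*x_2 + 44/7*x_1 - 12/7*x_2 - 247/35, x_2**2 + 7/8*x_2 + 1/40}.

The bases are distinct; the ideals are different.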